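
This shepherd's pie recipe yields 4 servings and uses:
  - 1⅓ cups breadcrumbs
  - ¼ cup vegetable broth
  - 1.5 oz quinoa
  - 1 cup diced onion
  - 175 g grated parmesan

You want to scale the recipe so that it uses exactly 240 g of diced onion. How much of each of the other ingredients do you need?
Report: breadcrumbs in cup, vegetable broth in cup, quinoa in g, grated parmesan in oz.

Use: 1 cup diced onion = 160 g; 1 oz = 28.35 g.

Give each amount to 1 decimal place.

breadcrumbs: 2.0 cup; vegetable broth: 0.4 cup; quinoa: 63.8 g; grated parmesan: 9.3 oz

The original recipe has 160 g of diced onion, so the scaling factor is 240 ÷ 160 = 3/2 = 1.5.
breadcrumbs: 4/3 cup × 3/2 = 2.0 cup
vegetable broth: 0.25 cup × 3/2 ≈ 0.4 cup
quinoa: 1.5 oz × 3/2 × 28.35 g/oz ≈ 63.8 g
grated parmesan: 175 g × 3/2 ÷ 28.35 g/oz ≈ 9.3 oz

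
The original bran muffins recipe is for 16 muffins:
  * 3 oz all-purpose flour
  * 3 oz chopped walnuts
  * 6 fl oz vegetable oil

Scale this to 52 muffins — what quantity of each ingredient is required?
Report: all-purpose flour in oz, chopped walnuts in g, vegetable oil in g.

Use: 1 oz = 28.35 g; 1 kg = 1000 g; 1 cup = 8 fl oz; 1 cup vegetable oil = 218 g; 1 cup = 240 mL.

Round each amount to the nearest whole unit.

all-purpose flour: 10 oz; chopped walnuts: 276 g; vegetable oil: 531 g

Scaling factor: 52/16 = 13/4 = 3.25.
all-purpose flour: 3 oz × 13/4 ≈ 10 oz
chopped walnuts: 3 oz × 13/4 × 28.35 g/oz ≈ 276 g
vegetable oil: 6 fl oz × 13/4 ÷ 8 fl oz/cup × 218 g/cup ≈ 531 g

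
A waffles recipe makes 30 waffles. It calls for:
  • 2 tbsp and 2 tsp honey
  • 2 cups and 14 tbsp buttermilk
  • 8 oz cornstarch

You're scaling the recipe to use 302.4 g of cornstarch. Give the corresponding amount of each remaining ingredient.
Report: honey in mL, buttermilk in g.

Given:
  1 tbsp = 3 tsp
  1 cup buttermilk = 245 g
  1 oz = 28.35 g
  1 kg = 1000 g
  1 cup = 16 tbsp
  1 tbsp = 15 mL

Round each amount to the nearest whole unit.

honey: 53 mL; buttermilk: 939 g

The original recipe has 226.8 g of cornstarch, so the scaling factor is 302.4 ÷ 226.8 = 4/3.
honey: (2 tbsp + 2 tsp = 8/3 tbsp) × 4/3 × 15 mL/tbsp ≈ 53 mL
buttermilk: (2 cup + 14 tbsp = 2.875 cup) × 4/3 × 245 g/cup ≈ 939 g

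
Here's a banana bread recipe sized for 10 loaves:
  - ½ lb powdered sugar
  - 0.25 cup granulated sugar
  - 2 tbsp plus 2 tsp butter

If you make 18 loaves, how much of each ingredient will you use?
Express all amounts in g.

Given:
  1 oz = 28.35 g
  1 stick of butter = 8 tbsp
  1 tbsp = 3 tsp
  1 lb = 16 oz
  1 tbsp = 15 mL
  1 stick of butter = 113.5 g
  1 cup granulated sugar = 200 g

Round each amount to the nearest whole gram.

Scaling factor: 18/10 = 9/5 = 1.8.
powdered sugar: 0.5 lb × 9/5 × 16 oz/lb × 28.35 g/oz ≈ 408 g
granulated sugar: 0.25 cup × 9/5 × 200 g/cup = 90 g
butter: (2 tbsp + 2 tsp = 8/3 tbsp) × 9/5 ÷ 8 tbsp/stick × 113.5 g/stick ≈ 68 g

powdered sugar: 408 g; granulated sugar: 90 g; butter: 68 g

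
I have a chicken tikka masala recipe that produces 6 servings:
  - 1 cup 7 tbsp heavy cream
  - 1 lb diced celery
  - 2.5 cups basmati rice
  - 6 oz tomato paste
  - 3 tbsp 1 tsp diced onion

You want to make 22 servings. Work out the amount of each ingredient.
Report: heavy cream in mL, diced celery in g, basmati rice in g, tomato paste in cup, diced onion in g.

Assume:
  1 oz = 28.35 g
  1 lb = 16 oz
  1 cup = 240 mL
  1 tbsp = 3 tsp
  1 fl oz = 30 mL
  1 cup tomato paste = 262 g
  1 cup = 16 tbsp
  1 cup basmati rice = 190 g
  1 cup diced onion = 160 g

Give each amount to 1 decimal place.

heavy cream: 1265.0 mL; diced celery: 1663.2 g; basmati rice: 1741.7 g; tomato paste: 2.4 cup; diced onion: 122.2 g

Scaling factor: 22/6 = 11/3.
heavy cream: (1 cup + 7 tbsp = 1.4375 cup) × 11/3 × 240 mL/cup = 1265.0 mL
diced celery: 1 lb × 11/3 × 16 oz/lb × 28.35 g/oz = 1663.2 g
basmati rice: 2.5 cup × 11/3 × 190 g/cup ≈ 1741.7 g
tomato paste: 6 oz × 11/3 × 28.35 g/oz ÷ 262 g/cup ≈ 2.4 cup
diced onion: (3 tbsp + 1 tsp = 10/3 tbsp) × 11/3 ÷ 16 tbsp/cup × 160 g/cup ≈ 122.2 g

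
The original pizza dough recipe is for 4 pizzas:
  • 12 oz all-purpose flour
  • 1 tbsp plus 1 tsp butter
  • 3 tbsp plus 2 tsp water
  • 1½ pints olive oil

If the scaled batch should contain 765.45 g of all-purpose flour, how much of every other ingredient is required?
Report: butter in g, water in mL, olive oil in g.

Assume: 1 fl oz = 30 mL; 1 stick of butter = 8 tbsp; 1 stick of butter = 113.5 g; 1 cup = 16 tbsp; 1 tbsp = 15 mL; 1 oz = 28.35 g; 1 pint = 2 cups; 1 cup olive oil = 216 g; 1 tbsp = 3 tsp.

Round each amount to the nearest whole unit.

The original recipe has 340.2 g of all-purpose flour, so the scaling factor is 765.45 ÷ 340.2 = 9/4 = 2.25.
butter: (1 tbsp + 1 tsp = 4/3 tbsp) × 9/4 ÷ 8 tbsp/stick × 113.5 g/stick ≈ 43 g
water: (3 tbsp + 2 tsp = 11/3 tbsp) × 9/4 × 15 mL/tbsp ≈ 124 mL
olive oil: 1.5 pint × 9/4 × 2 cup/pint × 216 g/cup = 1458 g

butter: 43 g; water: 124 mL; olive oil: 1458 g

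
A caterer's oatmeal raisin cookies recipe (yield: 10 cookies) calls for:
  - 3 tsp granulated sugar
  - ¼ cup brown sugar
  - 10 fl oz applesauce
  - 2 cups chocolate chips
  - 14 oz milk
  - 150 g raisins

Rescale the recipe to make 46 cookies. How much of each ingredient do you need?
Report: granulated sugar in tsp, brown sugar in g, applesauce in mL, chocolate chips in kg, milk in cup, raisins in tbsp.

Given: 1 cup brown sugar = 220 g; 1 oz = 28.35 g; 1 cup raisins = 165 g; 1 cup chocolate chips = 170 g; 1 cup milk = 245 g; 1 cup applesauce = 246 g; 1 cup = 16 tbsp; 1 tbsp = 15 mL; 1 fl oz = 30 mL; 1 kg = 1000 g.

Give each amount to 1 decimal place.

granulated sugar: 13.8 tsp; brown sugar: 253.0 g; applesauce: 1380.0 mL; chocolate chips: 1.6 kg; milk: 7.5 cup; raisins: 66.9 tbsp

Scaling factor: 46/10 = 23/5 = 4.6.
granulated sugar: 3 tsp × 23/5 = 13.8 tsp
brown sugar: 0.25 cup × 23/5 × 220 g/cup = 253.0 g
applesauce: 10 fl oz × 23/5 × 30 mL/fl oz = 1380.0 mL
chocolate chips: 2 cup × 23/5 × 170 g/cup ÷ 1000 g/kg ≈ 1.6 kg
milk: 14 oz × 23/5 × 28.35 g/oz ÷ 245 g/cup ≈ 7.5 cup
raisins: 150 g × 23/5 ÷ 165 g/cup × 16 tbsp/cup ≈ 66.9 tbsp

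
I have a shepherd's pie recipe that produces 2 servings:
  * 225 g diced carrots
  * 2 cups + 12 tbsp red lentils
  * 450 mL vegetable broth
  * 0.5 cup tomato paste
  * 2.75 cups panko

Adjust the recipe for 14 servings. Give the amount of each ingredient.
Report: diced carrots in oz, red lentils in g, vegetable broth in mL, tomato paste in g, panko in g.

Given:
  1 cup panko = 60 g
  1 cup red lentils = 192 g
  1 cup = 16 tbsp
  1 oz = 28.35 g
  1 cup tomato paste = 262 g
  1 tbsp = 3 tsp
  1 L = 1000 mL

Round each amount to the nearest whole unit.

diced carrots: 56 oz; red lentils: 3696 g; vegetable broth: 3150 mL; tomato paste: 917 g; panko: 1155 g

Scaling factor: 14/2 = 7.
diced carrots: 225 g × 7 ÷ 28.35 g/oz ≈ 56 oz
red lentils: (2 cup + 12 tbsp = 2.75 cup) × 7 × 192 g/cup = 3696 g
vegetable broth: 450 mL × 7 = 3150 mL
tomato paste: 0.5 cup × 7 × 262 g/cup = 917 g
panko: 2.75 cup × 7 × 60 g/cup = 1155 g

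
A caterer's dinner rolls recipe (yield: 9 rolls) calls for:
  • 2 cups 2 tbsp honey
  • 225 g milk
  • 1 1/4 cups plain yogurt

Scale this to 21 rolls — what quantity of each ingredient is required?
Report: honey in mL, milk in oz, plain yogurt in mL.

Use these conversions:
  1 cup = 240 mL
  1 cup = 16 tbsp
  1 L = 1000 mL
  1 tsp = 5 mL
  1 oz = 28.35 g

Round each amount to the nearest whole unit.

Scaling factor: 21/9 = 7/3.
honey: (2 cup + 2 tbsp = 2.125 cup) × 7/3 × 240 mL/cup = 1190 mL
milk: 225 g × 7/3 ÷ 28.35 g/oz ≈ 19 oz
plain yogurt: 1.25 cup × 7/3 × 240 mL/cup = 700 mL

honey: 1190 mL; milk: 19 oz; plain yogurt: 700 mL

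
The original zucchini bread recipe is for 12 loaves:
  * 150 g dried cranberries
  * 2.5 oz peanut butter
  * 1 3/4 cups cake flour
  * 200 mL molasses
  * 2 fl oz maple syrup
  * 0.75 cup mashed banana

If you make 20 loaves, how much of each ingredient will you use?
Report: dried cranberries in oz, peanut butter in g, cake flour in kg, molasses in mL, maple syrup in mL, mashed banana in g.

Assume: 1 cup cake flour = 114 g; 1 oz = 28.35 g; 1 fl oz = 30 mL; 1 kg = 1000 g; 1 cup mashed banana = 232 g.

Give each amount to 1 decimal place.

Scaling factor: 20/12 = 5/3.
dried cranberries: 150 g × 5/3 ÷ 28.35 g/oz ≈ 8.8 oz
peanut butter: 2.5 oz × 5/3 × 28.35 g/oz ≈ 118.1 g
cake flour: 1.75 cup × 5/3 × 114 g/cup ÷ 1000 g/kg ≈ 0.3 kg
molasses: 200 mL × 5/3 ≈ 333.3 mL
maple syrup: 2 fl oz × 5/3 × 30 mL/fl oz = 100.0 mL
mashed banana: 0.75 cup × 5/3 × 232 g/cup = 290.0 g

dried cranberries: 8.8 oz; peanut butter: 118.1 g; cake flour: 0.3 kg; molasses: 333.3 mL; maple syrup: 100.0 mL; mashed banana: 290.0 g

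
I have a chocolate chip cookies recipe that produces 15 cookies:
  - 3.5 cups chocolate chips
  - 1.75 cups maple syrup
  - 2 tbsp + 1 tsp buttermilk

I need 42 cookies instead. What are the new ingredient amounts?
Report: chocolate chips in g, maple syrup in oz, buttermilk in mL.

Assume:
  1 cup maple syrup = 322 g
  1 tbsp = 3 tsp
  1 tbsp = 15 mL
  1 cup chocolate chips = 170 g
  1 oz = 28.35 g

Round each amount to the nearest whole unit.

Scaling factor: 42/15 = 14/5 = 2.8.
chocolate chips: 3.5 cup × 14/5 × 170 g/cup = 1666 g
maple syrup: 1.75 cup × 14/5 × 322 g/cup ÷ 28.35 g/oz ≈ 56 oz
buttermilk: (2 tbsp + 1 tsp = 7/3 tbsp) × 14/5 × 15 mL/tbsp = 98 mL

chocolate chips: 1666 g; maple syrup: 56 oz; buttermilk: 98 mL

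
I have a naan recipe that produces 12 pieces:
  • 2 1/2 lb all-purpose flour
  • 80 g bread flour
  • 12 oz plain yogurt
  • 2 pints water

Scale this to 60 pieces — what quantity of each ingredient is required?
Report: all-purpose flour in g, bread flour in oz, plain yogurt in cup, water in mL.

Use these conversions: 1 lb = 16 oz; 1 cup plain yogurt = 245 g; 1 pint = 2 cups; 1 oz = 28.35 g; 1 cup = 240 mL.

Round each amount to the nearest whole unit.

Scaling factor: 60/12 = 5.
all-purpose flour: 2.5 lb × 5 × 16 oz/lb × 28.35 g/oz = 5670 g
bread flour: 80 g × 5 ÷ 28.35 g/oz ≈ 14 oz
plain yogurt: 12 oz × 5 × 28.35 g/oz ÷ 245 g/cup ≈ 7 cup
water: 2 pint × 5 × 2 cup/pint × 240 mL/cup = 4800 mL

all-purpose flour: 5670 g; bread flour: 14 oz; plain yogurt: 7 cup; water: 4800 mL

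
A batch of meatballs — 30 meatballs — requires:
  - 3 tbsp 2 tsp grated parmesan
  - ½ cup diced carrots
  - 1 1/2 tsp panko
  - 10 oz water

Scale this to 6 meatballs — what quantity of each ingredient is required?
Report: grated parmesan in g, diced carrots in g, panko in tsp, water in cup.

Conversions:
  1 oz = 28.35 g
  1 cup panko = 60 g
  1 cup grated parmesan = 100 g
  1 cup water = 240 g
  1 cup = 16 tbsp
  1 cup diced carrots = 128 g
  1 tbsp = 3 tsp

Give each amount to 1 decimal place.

grated parmesan: 4.6 g; diced carrots: 12.8 g; panko: 0.3 tsp; water: 0.2 cup

Scaling factor: 6/30 = 1/5 = 0.2.
grated parmesan: (3 tbsp + 2 tsp = 11/3 tbsp) × 1/5 ÷ 16 tbsp/cup × 100 g/cup ≈ 4.6 g
diced carrots: 0.5 cup × 1/5 × 128 g/cup = 12.8 g
panko: 1.5 tsp × 1/5 = 0.3 tsp
water: 10 oz × 1/5 × 28.35 g/oz ÷ 240 g/cup ≈ 0.2 cup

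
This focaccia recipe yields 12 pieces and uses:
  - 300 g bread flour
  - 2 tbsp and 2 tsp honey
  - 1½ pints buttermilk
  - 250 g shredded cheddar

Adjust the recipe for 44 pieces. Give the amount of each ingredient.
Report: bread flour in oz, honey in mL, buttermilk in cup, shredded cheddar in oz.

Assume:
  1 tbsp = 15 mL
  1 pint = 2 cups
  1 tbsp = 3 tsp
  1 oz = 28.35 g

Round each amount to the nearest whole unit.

Scaling factor: 44/12 = 11/3.
bread flour: 300 g × 11/3 ÷ 28.35 g/oz ≈ 39 oz
honey: (2 tbsp + 2 tsp = 8/3 tbsp) × 11/3 × 15 mL/tbsp ≈ 147 mL
buttermilk: 1.5 pint × 11/3 × 2 cup/pint = 11 cup
shredded cheddar: 250 g × 11/3 ÷ 28.35 g/oz ≈ 32 oz

bread flour: 39 oz; honey: 147 mL; buttermilk: 11 cup; shredded cheddar: 32 oz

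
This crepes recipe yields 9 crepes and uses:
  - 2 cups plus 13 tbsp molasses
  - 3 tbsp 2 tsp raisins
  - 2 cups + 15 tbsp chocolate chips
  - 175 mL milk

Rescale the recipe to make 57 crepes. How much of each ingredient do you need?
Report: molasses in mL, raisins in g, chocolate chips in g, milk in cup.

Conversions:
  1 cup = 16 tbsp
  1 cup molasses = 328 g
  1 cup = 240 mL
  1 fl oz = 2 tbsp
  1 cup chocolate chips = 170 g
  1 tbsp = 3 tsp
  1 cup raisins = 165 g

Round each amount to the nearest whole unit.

molasses: 4275 mL; raisins: 239 g; chocolate chips: 3163 g; milk: 5 cup

Scaling factor: 57/9 = 19/3.
molasses: (2 cup + 13 tbsp = 2.8125 cup) × 19/3 × 240 mL/cup = 4275 mL
raisins: (3 tbsp + 2 tsp = 11/3 tbsp) × 19/3 ÷ 16 tbsp/cup × 165 g/cup ≈ 239 g
chocolate chips: (2 cup + 15 tbsp = 2.9375 cup) × 19/3 × 170 g/cup ≈ 3163 g
milk: 175 mL × 19/3 ÷ 240 mL/cup ≈ 5 cup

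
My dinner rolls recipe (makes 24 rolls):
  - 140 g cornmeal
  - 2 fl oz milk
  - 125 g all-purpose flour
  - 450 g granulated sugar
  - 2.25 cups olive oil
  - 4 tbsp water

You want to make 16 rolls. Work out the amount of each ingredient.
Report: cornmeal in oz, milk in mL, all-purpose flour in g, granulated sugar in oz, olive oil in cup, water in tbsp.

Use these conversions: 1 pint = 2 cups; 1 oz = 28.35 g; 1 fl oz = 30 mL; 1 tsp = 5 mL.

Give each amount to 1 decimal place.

Scaling factor: 16/24 = 2/3.
cornmeal: 140 g × 2/3 ÷ 28.35 g/oz ≈ 3.3 oz
milk: 2 fl oz × 2/3 × 30 mL/fl oz = 40.0 mL
all-purpose flour: 125 g × 2/3 ≈ 83.3 g
granulated sugar: 450 g × 2/3 ÷ 28.35 g/oz ≈ 10.6 oz
olive oil: 2.25 cup × 2/3 = 1.5 cup
water: 4 tbsp × 2/3 ≈ 2.7 tbsp

cornmeal: 3.3 oz; milk: 40.0 mL; all-purpose flour: 83.3 g; granulated sugar: 10.6 oz; olive oil: 1.5 cup; water: 2.7 tbsp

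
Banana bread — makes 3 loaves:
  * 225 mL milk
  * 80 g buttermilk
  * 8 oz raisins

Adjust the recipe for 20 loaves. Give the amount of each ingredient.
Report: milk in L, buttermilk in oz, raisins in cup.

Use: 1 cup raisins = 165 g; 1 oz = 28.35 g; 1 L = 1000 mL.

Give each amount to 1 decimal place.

milk: 1.5 L; buttermilk: 18.8 oz; raisins: 9.2 cup

Scaling factor: 20/3.
milk: 225 mL × 20/3 ÷ 1000 mL/L = 1.5 L
buttermilk: 80 g × 20/3 ÷ 28.35 g/oz ≈ 18.8 oz
raisins: 8 oz × 20/3 × 28.35 g/oz ÷ 165 g/cup ≈ 9.2 cup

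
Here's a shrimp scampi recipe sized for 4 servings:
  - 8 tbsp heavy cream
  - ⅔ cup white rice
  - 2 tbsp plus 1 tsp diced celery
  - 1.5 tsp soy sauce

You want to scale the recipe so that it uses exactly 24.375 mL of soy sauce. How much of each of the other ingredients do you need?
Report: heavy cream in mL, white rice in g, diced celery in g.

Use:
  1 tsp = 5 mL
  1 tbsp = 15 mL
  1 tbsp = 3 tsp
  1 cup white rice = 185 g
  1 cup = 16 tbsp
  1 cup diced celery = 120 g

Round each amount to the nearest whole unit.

The original recipe has 7.5 mL of soy sauce, so the scaling factor is 24.375 ÷ 7.5 = 13/4 = 3.25.
heavy cream: 8 tbsp × 13/4 × 15 mL/tbsp = 390 mL
white rice: 2/3 cup × 13/4 × 185 g/cup ≈ 401 g
diced celery: (2 tbsp + 1 tsp = 7/3 tbsp) × 13/4 ÷ 16 tbsp/cup × 120 g/cup ≈ 57 g

heavy cream: 390 mL; white rice: 401 g; diced celery: 57 g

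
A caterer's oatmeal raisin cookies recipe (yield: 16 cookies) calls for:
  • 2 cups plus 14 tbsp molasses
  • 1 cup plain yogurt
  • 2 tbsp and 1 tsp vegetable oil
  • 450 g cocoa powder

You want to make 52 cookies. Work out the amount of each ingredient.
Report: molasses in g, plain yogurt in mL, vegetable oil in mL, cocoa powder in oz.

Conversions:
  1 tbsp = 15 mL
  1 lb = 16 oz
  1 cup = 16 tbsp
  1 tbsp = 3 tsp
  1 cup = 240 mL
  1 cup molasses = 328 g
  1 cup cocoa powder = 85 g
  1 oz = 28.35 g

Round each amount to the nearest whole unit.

molasses: 3065 g; plain yogurt: 780 mL; vegetable oil: 114 mL; cocoa powder: 52 oz

Scaling factor: 52/16 = 13/4 = 3.25.
molasses: (2 cup + 14 tbsp = 2.875 cup) × 13/4 × 328 g/cup ≈ 3065 g
plain yogurt: 1 cup × 13/4 × 240 mL/cup = 780 mL
vegetable oil: (2 tbsp + 1 tsp = 7/3 tbsp) × 13/4 × 15 mL/tbsp ≈ 114 mL
cocoa powder: 450 g × 13/4 ÷ 28.35 g/oz ≈ 52 oz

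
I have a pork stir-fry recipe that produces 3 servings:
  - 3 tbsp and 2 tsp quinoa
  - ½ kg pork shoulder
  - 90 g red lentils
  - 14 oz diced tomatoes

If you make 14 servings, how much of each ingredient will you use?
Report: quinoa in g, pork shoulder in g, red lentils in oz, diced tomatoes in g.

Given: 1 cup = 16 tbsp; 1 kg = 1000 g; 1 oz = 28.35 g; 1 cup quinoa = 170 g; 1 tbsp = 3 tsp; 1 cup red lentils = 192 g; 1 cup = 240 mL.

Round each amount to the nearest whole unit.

quinoa: 182 g; pork shoulder: 2333 g; red lentils: 15 oz; diced tomatoes: 1852 g

Scaling factor: 14/3.
quinoa: (3 tbsp + 2 tsp = 11/3 tbsp) × 14/3 ÷ 16 tbsp/cup × 170 g/cup ≈ 182 g
pork shoulder: 0.5 kg × 14/3 × 1000 g/kg ≈ 2333 g
red lentils: 90 g × 14/3 ÷ 28.35 g/oz ≈ 15 oz
diced tomatoes: 14 oz × 14/3 × 28.35 g/oz ≈ 1852 g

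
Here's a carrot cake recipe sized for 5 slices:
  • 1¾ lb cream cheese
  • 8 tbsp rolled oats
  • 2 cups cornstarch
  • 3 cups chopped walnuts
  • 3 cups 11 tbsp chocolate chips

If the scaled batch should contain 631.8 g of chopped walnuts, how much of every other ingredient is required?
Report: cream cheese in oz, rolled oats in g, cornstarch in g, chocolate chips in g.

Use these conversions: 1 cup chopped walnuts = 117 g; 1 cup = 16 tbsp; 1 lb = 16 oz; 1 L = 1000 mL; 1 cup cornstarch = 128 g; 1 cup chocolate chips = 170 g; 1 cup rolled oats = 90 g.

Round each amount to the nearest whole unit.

cream cheese: 50 oz; rolled oats: 81 g; cornstarch: 461 g; chocolate chips: 1128 g

The original recipe has 351 g of chopped walnuts, so the scaling factor is 631.8 ÷ 351 = 9/5 = 1.8.
cream cheese: 1.75 lb × 9/5 × 16 oz/lb ≈ 50 oz
rolled oats: 8 tbsp × 9/5 ÷ 16 tbsp/cup × 90 g/cup = 81 g
cornstarch: 2 cup × 9/5 × 128 g/cup ≈ 461 g
chocolate chips: (3 cup + 11 tbsp = 3.6875 cup) × 9/5 × 170 g/cup ≈ 1128 g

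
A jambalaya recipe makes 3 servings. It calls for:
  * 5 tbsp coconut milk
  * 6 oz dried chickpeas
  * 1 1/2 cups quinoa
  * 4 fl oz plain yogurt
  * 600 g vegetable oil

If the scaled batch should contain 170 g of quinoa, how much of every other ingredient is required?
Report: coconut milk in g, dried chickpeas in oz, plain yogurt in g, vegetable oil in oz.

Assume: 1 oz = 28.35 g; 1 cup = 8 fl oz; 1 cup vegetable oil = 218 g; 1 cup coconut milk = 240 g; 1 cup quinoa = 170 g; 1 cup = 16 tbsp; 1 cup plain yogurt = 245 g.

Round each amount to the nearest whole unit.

The original recipe has 255 g of quinoa, so the scaling factor is 170 ÷ 255 = 2/3.
coconut milk: 5 tbsp × 2/3 ÷ 16 tbsp/cup × 240 g/cup = 50 g
dried chickpeas: 6 oz × 2/3 = 4 oz
plain yogurt: 4 fl oz × 2/3 ÷ 8 fl oz/cup × 245 g/cup ≈ 82 g
vegetable oil: 600 g × 2/3 ÷ 28.35 g/oz ≈ 14 oz

coconut milk: 50 g; dried chickpeas: 4 oz; plain yogurt: 82 g; vegetable oil: 14 oz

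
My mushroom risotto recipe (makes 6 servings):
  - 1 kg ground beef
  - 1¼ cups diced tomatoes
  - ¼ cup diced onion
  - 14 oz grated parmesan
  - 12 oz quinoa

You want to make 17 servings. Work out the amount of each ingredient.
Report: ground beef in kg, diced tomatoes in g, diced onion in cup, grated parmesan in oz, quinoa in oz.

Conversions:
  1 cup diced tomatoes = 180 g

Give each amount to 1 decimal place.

ground beef: 2.8 kg; diced tomatoes: 637.5 g; diced onion: 0.7 cup; grated parmesan: 39.7 oz; quinoa: 34.0 oz

Scaling factor: 17/6.
ground beef: 1 kg × 17/6 ≈ 2.8 kg
diced tomatoes: 1.25 cup × 17/6 × 180 g/cup = 637.5 g
diced onion: 0.25 cup × 17/6 ≈ 0.7 cup
grated parmesan: 14 oz × 17/6 ≈ 39.7 oz
quinoa: 12 oz × 17/6 = 34.0 oz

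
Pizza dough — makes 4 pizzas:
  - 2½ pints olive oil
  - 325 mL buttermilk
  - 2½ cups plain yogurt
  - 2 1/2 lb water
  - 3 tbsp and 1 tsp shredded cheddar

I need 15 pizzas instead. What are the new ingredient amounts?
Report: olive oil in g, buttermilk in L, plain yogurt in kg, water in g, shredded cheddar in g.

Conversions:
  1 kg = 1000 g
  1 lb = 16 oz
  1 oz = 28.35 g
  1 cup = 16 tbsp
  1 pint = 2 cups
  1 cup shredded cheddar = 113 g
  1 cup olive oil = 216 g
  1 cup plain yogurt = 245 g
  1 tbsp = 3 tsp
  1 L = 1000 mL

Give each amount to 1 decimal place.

Scaling factor: 15/4 = 3.75.
olive oil: 2.5 pint × 15/4 × 2 cup/pint × 216 g/cup = 4050.0 g
buttermilk: 325 mL × 15/4 ÷ 1000 mL/L ≈ 1.2 L
plain yogurt: 2.5 cup × 15/4 × 245 g/cup ÷ 1000 g/kg ≈ 2.3 kg
water: 2.5 lb × 15/4 × 16 oz/lb × 28.35 g/oz = 4252.5 g
shredded cheddar: (3 tbsp + 1 tsp = 10/3 tbsp) × 15/4 ÷ 16 tbsp/cup × 113 g/cup ≈ 88.3 g

olive oil: 4050.0 g; buttermilk: 1.2 L; plain yogurt: 2.3 kg; water: 4252.5 g; shredded cheddar: 88.3 g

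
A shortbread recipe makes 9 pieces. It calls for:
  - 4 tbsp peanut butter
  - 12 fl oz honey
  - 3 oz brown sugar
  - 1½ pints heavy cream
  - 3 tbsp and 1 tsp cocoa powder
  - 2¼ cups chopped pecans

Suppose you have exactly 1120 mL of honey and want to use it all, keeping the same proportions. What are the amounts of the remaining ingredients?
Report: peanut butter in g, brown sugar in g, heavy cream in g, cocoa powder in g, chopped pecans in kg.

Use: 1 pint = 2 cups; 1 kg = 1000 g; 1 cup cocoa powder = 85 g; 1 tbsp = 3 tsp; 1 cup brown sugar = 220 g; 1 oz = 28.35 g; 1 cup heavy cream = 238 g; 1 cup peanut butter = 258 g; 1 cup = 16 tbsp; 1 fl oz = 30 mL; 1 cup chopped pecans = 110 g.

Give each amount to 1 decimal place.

peanut butter: 200.7 g; brown sugar: 264.6 g; heavy cream: 2221.3 g; cocoa powder: 55.1 g; chopped pecans: 0.8 kg

The original recipe has 360 mL of honey, so the scaling factor is 1120 ÷ 360 = 28/9.
peanut butter: 4 tbsp × 28/9 ÷ 16 tbsp/cup × 258 g/cup ≈ 200.7 g
brown sugar: 3 oz × 28/9 × 28.35 g/oz = 264.6 g
heavy cream: 1.5 pint × 28/9 × 2 cup/pint × 238 g/cup ≈ 2221.3 g
cocoa powder: (3 tbsp + 1 tsp = 10/3 tbsp) × 28/9 ÷ 16 tbsp/cup × 85 g/cup ≈ 55.1 g
chopped pecans: 2.25 cup × 28/9 × 110 g/cup ÷ 1000 g/kg ≈ 0.8 kg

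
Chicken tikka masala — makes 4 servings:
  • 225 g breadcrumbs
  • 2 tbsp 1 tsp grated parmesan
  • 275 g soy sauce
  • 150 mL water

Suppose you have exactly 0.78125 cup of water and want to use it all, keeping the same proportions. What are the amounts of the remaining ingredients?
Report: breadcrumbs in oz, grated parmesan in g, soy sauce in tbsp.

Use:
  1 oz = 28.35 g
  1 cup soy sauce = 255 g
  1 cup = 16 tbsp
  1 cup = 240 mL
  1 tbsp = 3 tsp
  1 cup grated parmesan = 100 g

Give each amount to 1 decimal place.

breadcrumbs: 9.9 oz; grated parmesan: 18.2 g; soy sauce: 21.6 tbsp

The original recipe has 0.625 cup of water, so the scaling factor is 0.78125 ÷ 0.625 = 5/4 = 1.25.
breadcrumbs: 225 g × 5/4 ÷ 28.35 g/oz ≈ 9.9 oz
grated parmesan: (2 tbsp + 1 tsp = 7/3 tbsp) × 5/4 ÷ 16 tbsp/cup × 100 g/cup ≈ 18.2 g
soy sauce: 275 g × 5/4 ÷ 255 g/cup × 16 tbsp/cup ≈ 21.6 tbsp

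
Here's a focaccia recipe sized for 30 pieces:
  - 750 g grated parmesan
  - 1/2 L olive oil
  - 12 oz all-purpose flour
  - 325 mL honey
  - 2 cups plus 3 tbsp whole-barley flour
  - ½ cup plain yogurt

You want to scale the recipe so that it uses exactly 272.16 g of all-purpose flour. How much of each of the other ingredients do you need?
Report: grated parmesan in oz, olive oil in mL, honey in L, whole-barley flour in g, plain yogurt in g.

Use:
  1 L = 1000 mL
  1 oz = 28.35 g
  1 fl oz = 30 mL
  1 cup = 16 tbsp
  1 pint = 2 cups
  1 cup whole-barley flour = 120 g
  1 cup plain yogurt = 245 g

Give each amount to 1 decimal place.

The original recipe has 340.2 g of all-purpose flour, so the scaling factor is 272.16 ÷ 340.2 = 4/5 = 0.8.
grated parmesan: 750 g × 4/5 ÷ 28.35 g/oz ≈ 21.2 oz
olive oil: 0.5 L × 4/5 × 1000 mL/L = 400.0 mL
honey: 325 mL × 4/5 ÷ 1000 mL/L ≈ 0.3 L
whole-barley flour: (2 cup + 3 tbsp = 2.1875 cup) × 4/5 × 120 g/cup = 210.0 g
plain yogurt: 0.5 cup × 4/5 × 245 g/cup = 98.0 g

grated parmesan: 21.2 oz; olive oil: 400.0 mL; honey: 0.3 L; whole-barley flour: 210.0 g; plain yogurt: 98.0 g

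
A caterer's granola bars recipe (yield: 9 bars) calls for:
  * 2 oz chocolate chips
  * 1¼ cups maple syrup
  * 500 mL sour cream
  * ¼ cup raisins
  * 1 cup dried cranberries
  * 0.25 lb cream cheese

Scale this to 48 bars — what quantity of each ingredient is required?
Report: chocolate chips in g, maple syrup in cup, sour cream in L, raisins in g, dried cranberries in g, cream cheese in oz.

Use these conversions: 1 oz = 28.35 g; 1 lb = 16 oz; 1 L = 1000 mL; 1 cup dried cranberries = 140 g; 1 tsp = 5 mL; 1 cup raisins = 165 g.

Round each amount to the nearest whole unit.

chocolate chips: 302 g; maple syrup: 7 cup; sour cream: 3 L; raisins: 220 g; dried cranberries: 747 g; cream cheese: 21 oz

Scaling factor: 48/9 = 16/3.
chocolate chips: 2 oz × 16/3 × 28.35 g/oz ≈ 302 g
maple syrup: 1.25 cup × 16/3 ≈ 7 cup
sour cream: 500 mL × 16/3 ÷ 1000 mL/L ≈ 3 L
raisins: 0.25 cup × 16/3 × 165 g/cup = 220 g
dried cranberries: 1 cup × 16/3 × 140 g/cup ≈ 747 g
cream cheese: 0.25 lb × 16/3 × 16 oz/lb ≈ 21 oz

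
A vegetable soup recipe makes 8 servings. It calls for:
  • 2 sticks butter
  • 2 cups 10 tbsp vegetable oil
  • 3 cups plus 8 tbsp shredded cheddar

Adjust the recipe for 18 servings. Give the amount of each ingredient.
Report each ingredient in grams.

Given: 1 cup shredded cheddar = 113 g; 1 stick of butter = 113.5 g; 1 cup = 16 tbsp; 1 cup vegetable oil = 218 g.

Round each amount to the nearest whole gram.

butter: 511 g; vegetable oil: 1288 g; shredded cheddar: 890 g

Scaling factor: 18/8 = 9/4 = 2.25.
butter: 2 stick × 9/4 × 113.5 g/stick ≈ 511 g
vegetable oil: (2 cup + 10 tbsp = 2.625 cup) × 9/4 × 218 g/cup ≈ 1288 g
shredded cheddar: (3 cup + 8 tbsp = 3.5 cup) × 9/4 × 113 g/cup ≈ 890 g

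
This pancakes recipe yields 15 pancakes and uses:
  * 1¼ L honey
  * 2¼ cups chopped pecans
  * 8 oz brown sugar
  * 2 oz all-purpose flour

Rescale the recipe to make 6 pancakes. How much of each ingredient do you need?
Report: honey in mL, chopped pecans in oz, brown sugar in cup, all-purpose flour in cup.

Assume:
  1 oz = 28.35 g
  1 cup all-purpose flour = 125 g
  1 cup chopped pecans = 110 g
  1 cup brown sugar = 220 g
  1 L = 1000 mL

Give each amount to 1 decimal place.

honey: 500.0 mL; chopped pecans: 3.5 oz; brown sugar: 0.4 cup; all-purpose flour: 0.2 cup

Scaling factor: 6/15 = 2/5 = 0.4.
honey: 1.25 L × 2/5 × 1000 mL/L = 500.0 mL
chopped pecans: 2.25 cup × 2/5 × 110 g/cup ÷ 28.35 g/oz ≈ 3.5 oz
brown sugar: 8 oz × 2/5 × 28.35 g/oz ÷ 220 g/cup ≈ 0.4 cup
all-purpose flour: 2 oz × 2/5 × 28.35 g/oz ÷ 125 g/cup ≈ 0.2 cup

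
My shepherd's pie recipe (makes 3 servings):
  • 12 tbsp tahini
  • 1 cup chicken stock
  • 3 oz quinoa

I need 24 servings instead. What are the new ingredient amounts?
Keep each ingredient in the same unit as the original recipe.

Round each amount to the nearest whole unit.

tahini: 96 tbsp; chicken stock: 8 cup; quinoa: 24 oz

Scaling factor: 24/3 = 8.
tahini: 12 tbsp × 8 = 96 tbsp
chicken stock: 1 cup × 8 = 8 cup
quinoa: 3 oz × 8 = 24 oz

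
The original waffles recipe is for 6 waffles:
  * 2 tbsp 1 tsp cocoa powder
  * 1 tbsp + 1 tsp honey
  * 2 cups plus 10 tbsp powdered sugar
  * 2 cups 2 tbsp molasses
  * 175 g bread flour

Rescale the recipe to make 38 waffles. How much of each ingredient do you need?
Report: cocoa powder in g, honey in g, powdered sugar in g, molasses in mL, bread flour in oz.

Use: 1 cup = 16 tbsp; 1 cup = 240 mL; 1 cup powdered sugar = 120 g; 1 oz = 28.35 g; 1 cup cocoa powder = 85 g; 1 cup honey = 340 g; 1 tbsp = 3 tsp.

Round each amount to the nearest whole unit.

Scaling factor: 38/6 = 19/3.
cocoa powder: (2 tbsp + 1 tsp = 7/3 tbsp) × 19/3 ÷ 16 tbsp/cup × 85 g/cup ≈ 79 g
honey: (1 tbsp + 1 tsp = 4/3 tbsp) × 19/3 ÷ 16 tbsp/cup × 340 g/cup ≈ 179 g
powdered sugar: (2 cup + 10 tbsp = 2.625 cup) × 19/3 × 120 g/cup = 1995 g
molasses: (2 cup + 2 tbsp = 2.125 cup) × 19/3 × 240 mL/cup = 3230 mL
bread flour: 175 g × 19/3 ÷ 28.35 g/oz ≈ 39 oz

cocoa powder: 79 g; honey: 179 g; powdered sugar: 1995 g; molasses: 3230 mL; bread flour: 39 oz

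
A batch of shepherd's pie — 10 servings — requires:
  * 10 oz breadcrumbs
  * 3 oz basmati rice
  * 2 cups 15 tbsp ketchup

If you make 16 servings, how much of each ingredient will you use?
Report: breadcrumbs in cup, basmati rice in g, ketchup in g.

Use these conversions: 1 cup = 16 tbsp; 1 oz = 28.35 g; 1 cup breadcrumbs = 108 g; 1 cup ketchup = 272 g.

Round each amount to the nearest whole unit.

breadcrumbs: 4 cup; basmati rice: 136 g; ketchup: 1278 g

Scaling factor: 16/10 = 8/5 = 1.6.
breadcrumbs: 10 oz × 8/5 × 28.35 g/oz ÷ 108 g/cup ≈ 4 cup
basmati rice: 3 oz × 8/5 × 28.35 g/oz ≈ 136 g
ketchup: (2 cup + 15 tbsp = 2.9375 cup) × 8/5 × 272 g/cup ≈ 1278 g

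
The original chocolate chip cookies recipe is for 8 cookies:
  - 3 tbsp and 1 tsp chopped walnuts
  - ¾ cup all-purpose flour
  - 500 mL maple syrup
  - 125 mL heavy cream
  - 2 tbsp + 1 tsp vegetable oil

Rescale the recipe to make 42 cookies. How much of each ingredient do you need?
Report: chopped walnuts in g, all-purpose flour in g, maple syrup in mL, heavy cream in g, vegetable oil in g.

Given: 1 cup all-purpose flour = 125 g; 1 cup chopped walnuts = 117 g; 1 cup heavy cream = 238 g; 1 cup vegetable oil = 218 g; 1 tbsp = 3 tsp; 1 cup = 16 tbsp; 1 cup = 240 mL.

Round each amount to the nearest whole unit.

chopped walnuts: 128 g; all-purpose flour: 492 g; maple syrup: 2625 mL; heavy cream: 651 g; vegetable oil: 167 g

Scaling factor: 42/8 = 21/4 = 5.25.
chopped walnuts: (3 tbsp + 1 tsp = 10/3 tbsp) × 21/4 ÷ 16 tbsp/cup × 117 g/cup ≈ 128 g
all-purpose flour: 0.75 cup × 21/4 × 125 g/cup ≈ 492 g
maple syrup: 500 mL × 21/4 = 2625 mL
heavy cream: 125 mL × 21/4 ÷ 240 mL/cup × 238 g/cup ≈ 651 g
vegetable oil: (2 tbsp + 1 tsp = 7/3 tbsp) × 21/4 ÷ 16 tbsp/cup × 218 g/cup ≈ 167 g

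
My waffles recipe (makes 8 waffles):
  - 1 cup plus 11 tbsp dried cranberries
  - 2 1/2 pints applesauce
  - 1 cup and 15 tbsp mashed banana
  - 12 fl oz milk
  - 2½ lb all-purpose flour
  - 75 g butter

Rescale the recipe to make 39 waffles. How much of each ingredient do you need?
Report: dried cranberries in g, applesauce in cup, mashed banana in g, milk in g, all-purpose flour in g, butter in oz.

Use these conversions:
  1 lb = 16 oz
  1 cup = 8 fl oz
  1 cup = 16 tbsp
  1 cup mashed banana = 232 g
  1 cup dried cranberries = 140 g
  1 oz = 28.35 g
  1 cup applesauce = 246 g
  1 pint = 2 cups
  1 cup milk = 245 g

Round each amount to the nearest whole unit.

Scaling factor: 39/8 = 4.875.
dried cranberries: (1 cup + 11 tbsp = 1.6875 cup) × 39/8 × 140 g/cup ≈ 1152 g
applesauce: 2.5 pint × 39/8 × 2 cup/pint ≈ 24 cup
mashed banana: (1 cup + 15 tbsp = 1.9375 cup) × 39/8 × 232 g/cup ≈ 2191 g
milk: 12 fl oz × 39/8 ÷ 8 fl oz/cup × 245 g/cup ≈ 1792 g
all-purpose flour: 2.5 lb × 39/8 × 16 oz/lb × 28.35 g/oz ≈ 5528 g
butter: 75 g × 39/8 ÷ 28.35 g/oz ≈ 13 oz

dried cranberries: 1152 g; applesauce: 24 cup; mashed banana: 2191 g; milk: 1792 g; all-purpose flour: 5528 g; butter: 13 oz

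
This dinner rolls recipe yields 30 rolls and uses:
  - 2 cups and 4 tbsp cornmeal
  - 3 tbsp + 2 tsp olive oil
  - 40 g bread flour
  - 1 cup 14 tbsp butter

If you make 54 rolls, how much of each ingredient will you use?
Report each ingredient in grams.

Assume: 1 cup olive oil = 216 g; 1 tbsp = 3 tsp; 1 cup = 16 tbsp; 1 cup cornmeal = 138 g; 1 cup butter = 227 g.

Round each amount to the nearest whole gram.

cornmeal: 559 g; olive oil: 89 g; bread flour: 72 g; butter: 766 g

Scaling factor: 54/30 = 9/5 = 1.8.
cornmeal: (2 cup + 4 tbsp = 2.25 cup) × 9/5 × 138 g/cup ≈ 559 g
olive oil: (3 tbsp + 2 tsp = 11/3 tbsp) × 9/5 ÷ 16 tbsp/cup × 216 g/cup ≈ 89 g
bread flour: 40 g × 9/5 = 72 g
butter: (1 cup + 14 tbsp = 1.875 cup) × 9/5 × 227 g/cup ≈ 766 g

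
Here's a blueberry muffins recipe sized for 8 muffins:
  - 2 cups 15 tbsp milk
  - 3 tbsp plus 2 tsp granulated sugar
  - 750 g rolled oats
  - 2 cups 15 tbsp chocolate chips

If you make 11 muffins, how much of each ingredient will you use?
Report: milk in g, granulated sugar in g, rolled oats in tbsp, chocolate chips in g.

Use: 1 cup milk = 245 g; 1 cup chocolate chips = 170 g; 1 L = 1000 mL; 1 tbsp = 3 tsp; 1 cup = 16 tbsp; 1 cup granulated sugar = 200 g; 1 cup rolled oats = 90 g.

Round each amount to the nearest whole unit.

milk: 990 g; granulated sugar: 63 g; rolled oats: 183 tbsp; chocolate chips: 687 g

Scaling factor: 11/8 = 1.375.
milk: (2 cup + 15 tbsp = 2.9375 cup) × 11/8 × 245 g/cup ≈ 990 g
granulated sugar: (3 tbsp + 2 tsp = 11/3 tbsp) × 11/8 ÷ 16 tbsp/cup × 200 g/cup ≈ 63 g
rolled oats: 750 g × 11/8 ÷ 90 g/cup × 16 tbsp/cup ≈ 183 tbsp
chocolate chips: (2 cup + 15 tbsp = 2.9375 cup) × 11/8 × 170 g/cup ≈ 687 g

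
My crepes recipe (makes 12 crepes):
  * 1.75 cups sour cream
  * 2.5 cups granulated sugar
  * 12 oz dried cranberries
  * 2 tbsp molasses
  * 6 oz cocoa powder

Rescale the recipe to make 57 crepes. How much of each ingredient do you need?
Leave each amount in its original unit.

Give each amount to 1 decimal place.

Scaling factor: 57/12 = 19/4 = 4.75.
sour cream: 1.75 cup × 19/4 ≈ 8.3 cup
granulated sugar: 2.5 cup × 19/4 ≈ 11.9 cup
dried cranberries: 12 oz × 19/4 = 57.0 oz
molasses: 2 tbsp × 19/4 = 9.5 tbsp
cocoa powder: 6 oz × 19/4 = 28.5 oz

sour cream: 8.3 cup; granulated sugar: 11.9 cup; dried cranberries: 57.0 oz; molasses: 9.5 tbsp; cocoa powder: 28.5 oz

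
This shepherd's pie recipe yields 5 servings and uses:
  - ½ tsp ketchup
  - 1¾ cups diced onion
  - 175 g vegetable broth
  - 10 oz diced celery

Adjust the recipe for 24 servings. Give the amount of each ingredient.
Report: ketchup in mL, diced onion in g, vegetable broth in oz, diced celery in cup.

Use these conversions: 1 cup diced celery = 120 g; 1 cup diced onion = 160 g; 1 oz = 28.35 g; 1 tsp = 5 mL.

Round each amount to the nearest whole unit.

ketchup: 12 mL; diced onion: 1344 g; vegetable broth: 30 oz; diced celery: 11 cup

Scaling factor: 24/5 = 4.8.
ketchup: 0.5 tsp × 24/5 × 5 mL/tsp = 12 mL
diced onion: 1.75 cup × 24/5 × 160 g/cup = 1344 g
vegetable broth: 175 g × 24/5 ÷ 28.35 g/oz ≈ 30 oz
diced celery: 10 oz × 24/5 × 28.35 g/oz ÷ 120 g/cup ≈ 11 cup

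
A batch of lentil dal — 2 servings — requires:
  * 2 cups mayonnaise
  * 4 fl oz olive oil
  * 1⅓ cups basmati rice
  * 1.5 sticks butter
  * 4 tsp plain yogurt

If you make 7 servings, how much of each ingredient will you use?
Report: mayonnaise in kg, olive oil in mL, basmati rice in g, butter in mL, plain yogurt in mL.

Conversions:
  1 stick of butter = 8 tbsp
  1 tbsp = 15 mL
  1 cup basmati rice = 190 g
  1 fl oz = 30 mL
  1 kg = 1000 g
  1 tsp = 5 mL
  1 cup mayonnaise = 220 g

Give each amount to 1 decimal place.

Scaling factor: 7/2 = 3.5.
mayonnaise: 2 cup × 7/2 × 220 g/cup ÷ 1000 g/kg ≈ 1.5 kg
olive oil: 4 fl oz × 7/2 × 30 mL/fl oz = 420.0 mL
basmati rice: 4/3 cup × 7/2 × 190 g/cup ≈ 886.7 g
butter: 1.5 stick × 7/2 × 8 tbsp/stick × 15 mL/tbsp = 630.0 mL
plain yogurt: 4 tsp × 7/2 × 5 mL/tsp = 70.0 mL

mayonnaise: 1.5 kg; olive oil: 420.0 mL; basmati rice: 886.7 g; butter: 630.0 mL; plain yogurt: 70.0 mL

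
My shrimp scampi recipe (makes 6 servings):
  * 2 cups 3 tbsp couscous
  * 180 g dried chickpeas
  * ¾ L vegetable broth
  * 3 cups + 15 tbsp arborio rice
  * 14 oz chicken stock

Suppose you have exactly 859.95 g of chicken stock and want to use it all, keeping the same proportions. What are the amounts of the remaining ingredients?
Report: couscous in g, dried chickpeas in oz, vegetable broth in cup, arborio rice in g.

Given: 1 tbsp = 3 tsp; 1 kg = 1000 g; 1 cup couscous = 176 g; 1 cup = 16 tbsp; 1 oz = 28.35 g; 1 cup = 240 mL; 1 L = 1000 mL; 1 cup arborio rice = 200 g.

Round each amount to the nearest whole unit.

couscous: 834 g; dried chickpeas: 14 oz; vegetable broth: 7 cup; arborio rice: 1706 g

The original recipe has 396.9 g of chicken stock, so the scaling factor is 859.95 ÷ 396.9 = 13/6.
couscous: (2 cup + 3 tbsp = 2.1875 cup) × 13/6 × 176 g/cup ≈ 834 g
dried chickpeas: 180 g × 13/6 ÷ 28.35 g/oz ≈ 14 oz
vegetable broth: 0.75 L × 13/6 × 1000 mL/L ÷ 240 mL/cup ≈ 7 cup
arborio rice: (3 cup + 15 tbsp = 3.9375 cup) × 13/6 × 200 g/cup ≈ 1706 g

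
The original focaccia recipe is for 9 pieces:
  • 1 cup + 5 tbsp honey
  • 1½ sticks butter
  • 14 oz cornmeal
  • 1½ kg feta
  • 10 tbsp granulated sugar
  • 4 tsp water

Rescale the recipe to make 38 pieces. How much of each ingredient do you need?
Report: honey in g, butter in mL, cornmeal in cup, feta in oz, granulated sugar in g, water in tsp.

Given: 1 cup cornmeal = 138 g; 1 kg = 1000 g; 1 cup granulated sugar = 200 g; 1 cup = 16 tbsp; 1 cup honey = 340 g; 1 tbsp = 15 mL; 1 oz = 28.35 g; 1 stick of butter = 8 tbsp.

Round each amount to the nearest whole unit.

Scaling factor: 38/9.
honey: (1 cup + 5 tbsp = 1.3125 cup) × 38/9 × 340 g/cup ≈ 1884 g
butter: 1.5 stick × 38/9 × 8 tbsp/stick × 15 mL/tbsp = 760 mL
cornmeal: 14 oz × 38/9 × 28.35 g/oz ÷ 138 g/cup ≈ 12 cup
feta: 1.5 kg × 38/9 × 1000 g/kg ÷ 28.35 g/oz ≈ 223 oz
granulated sugar: 10 tbsp × 38/9 ÷ 16 tbsp/cup × 200 g/cup ≈ 528 g
water: 4 tsp × 38/9 ≈ 17 tsp

honey: 1884 g; butter: 760 mL; cornmeal: 12 cup; feta: 223 oz; granulated sugar: 528 g; water: 17 tsp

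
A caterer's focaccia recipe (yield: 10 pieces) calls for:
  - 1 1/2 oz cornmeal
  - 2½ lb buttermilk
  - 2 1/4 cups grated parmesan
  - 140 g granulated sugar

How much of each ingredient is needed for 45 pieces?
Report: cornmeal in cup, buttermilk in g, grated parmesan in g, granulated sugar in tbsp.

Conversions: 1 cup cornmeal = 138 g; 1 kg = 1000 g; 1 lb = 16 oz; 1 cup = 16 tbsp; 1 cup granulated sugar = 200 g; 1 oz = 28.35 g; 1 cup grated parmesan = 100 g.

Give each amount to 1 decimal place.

cornmeal: 1.4 cup; buttermilk: 5103.0 g; grated parmesan: 1012.5 g; granulated sugar: 50.4 tbsp

Scaling factor: 45/10 = 9/2 = 4.5.
cornmeal: 1.5 oz × 9/2 × 28.35 g/oz ÷ 138 g/cup ≈ 1.4 cup
buttermilk: 2.5 lb × 9/2 × 16 oz/lb × 28.35 g/oz = 5103.0 g
grated parmesan: 2.25 cup × 9/2 × 100 g/cup = 1012.5 g
granulated sugar: 140 g × 9/2 ÷ 200 g/cup × 16 tbsp/cup = 50.4 tbsp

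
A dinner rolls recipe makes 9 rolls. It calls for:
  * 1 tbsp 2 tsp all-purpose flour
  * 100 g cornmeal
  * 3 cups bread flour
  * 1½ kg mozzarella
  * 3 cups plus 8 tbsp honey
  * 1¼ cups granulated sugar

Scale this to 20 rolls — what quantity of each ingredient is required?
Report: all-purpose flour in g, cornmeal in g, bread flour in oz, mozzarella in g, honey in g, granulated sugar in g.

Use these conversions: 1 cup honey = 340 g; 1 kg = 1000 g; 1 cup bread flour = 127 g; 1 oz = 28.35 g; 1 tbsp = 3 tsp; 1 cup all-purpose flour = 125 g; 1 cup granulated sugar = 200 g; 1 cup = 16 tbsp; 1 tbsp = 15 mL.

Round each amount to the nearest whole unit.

all-purpose flour: 29 g; cornmeal: 222 g; bread flour: 30 oz; mozzarella: 3333 g; honey: 2644 g; granulated sugar: 556 g

Scaling factor: 20/9.
all-purpose flour: (1 tbsp + 2 tsp = 5/3 tbsp) × 20/9 ÷ 16 tbsp/cup × 125 g/cup ≈ 29 g
cornmeal: 100 g × 20/9 ≈ 222 g
bread flour: 3 cup × 20/9 × 127 g/cup ÷ 28.35 g/oz ≈ 30 oz
mozzarella: 1.5 kg × 20/9 × 1000 g/kg ≈ 3333 g
honey: (3 cup + 8 tbsp = 3.5 cup) × 20/9 × 340 g/cup ≈ 2644 g
granulated sugar: 1.25 cup × 20/9 × 200 g/cup ≈ 556 g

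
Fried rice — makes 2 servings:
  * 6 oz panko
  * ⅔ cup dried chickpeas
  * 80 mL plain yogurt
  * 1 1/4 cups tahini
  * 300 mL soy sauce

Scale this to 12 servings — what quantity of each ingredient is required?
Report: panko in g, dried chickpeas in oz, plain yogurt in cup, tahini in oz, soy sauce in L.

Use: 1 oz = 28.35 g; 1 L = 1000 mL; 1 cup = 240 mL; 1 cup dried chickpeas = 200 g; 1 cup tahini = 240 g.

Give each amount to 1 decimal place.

Scaling factor: 12/2 = 6.
panko: 6 oz × 6 × 28.35 g/oz = 1020.6 g
dried chickpeas: 2/3 cup × 6 × 200 g/cup ÷ 28.35 g/oz ≈ 28.2 oz
plain yogurt: 80 mL × 6 ÷ 240 mL/cup = 2.0 cup
tahini: 1.25 cup × 6 × 240 g/cup ÷ 28.35 g/oz ≈ 63.5 oz
soy sauce: 300 mL × 6 ÷ 1000 mL/L = 1.8 L

panko: 1020.6 g; dried chickpeas: 28.2 oz; plain yogurt: 2.0 cup; tahini: 63.5 oz; soy sauce: 1.8 L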